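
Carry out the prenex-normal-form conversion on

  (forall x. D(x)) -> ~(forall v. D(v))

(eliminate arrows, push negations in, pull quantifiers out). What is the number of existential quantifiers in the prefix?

Rewrite implications/biconditionals: A → B as ¬A ∨ B.
  ~(forall x. D(x)) | ~(forall v. D(v))
Move each ¬ inward, flipping quantifiers it crosses:
  (exists x. ~D(x)) | (exists v. ~D(v))
All bound variables are already distinct, so no renaming is needed.
Pull the quantifiers to the front (each side's bound variable is not free in the other side):
  exists x. exists v. (~D(x) | ~D(v))
The prefix is exists x exists v: 0 universal, 2 existential.

2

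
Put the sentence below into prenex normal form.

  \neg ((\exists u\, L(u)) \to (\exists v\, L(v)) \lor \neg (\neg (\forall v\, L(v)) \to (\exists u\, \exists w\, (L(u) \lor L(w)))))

First replace A → B with ¬A ∨ B.
  \neg (\neg (\exists u\, L(u)) \lor (\exists v\, L(v)) \lor \neg (\neg \neg (\forall v\, L(v)) \lor (\exists u\, \exists w\, (L(u) \lor L(w)))))
Drive negations inward (¬∀x A ≡ ∃x ¬A, ¬∃x A ≡ ∀x ¬A, De Morgan for ∧/∨):
  (\exists u\, L(u)) \land (\forall v\, \neg L(v)) \land ((\forall v\, L(v)) \lor (\exists u\, \exists w\, (L(u) \lor L(w))))
Rename bound variables to avoid capture: v↦t, u↦y1.
  (\exists u\, L(u)) \land (\forall v\, \neg L(v)) \land ((\forall t\, L(t)) \lor (\exists y1\, \exists w\, (L(y1) \lor L(w))))
Finally move all quantifiers to the prefix:
  \exists u\, \forall v\, \forall t\, \exists y1\, \exists w\, (L(u) \land \neg L(v) \land (L(t) \lor L(y1) \lor L(w)))

\exists u\, \forall v\, \forall t\, \exists y1\, \exists w\, (L(u) \land \neg L(v) \land (L(t) \lor L(y1) \lor L(w)))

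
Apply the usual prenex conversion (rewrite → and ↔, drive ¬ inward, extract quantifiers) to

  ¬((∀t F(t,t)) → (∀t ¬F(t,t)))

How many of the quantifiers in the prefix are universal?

Eliminate → and ↔ using ¬ and ∨.
  ¬(¬(∀t F(t,t)) ∨ (∀t ¬F(t,t)))
Move each ¬ inward, flipping quantifiers it crosses:
  (∀t F(t,t)) ∧ (∃t F(t,t))
Rename bound variables to avoid capture: t↦z.
  (∀t F(t,t)) ∧ (∃z F(z,z))
Pull the quantifiers to the front (each side's bound variable is not free in the other side):
  ∀t ∃z (F(t,t) ∧ F(z,z))
The prefix is ∀t ∃z: 1 universal, 1 existential.

1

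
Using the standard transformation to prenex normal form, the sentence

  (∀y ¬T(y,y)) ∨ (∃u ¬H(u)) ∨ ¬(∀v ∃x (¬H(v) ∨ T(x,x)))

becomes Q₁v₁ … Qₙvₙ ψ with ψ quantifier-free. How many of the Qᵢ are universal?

Move each ¬ inward, flipping quantifiers it crosses:
  (∀y ¬T(y,y)) ∨ (∃u ¬H(u)) ∨ (∃v ∀x (H(v) ∧ ¬T(x,x)))
Finally move all quantifiers to the prefix:
  ∀y ∃u ∃v ∀x (¬T(y,y) ∨ ¬H(u) ∨ H(v) ∧ ¬T(x,x))
The prefix is ∀y ∃u ∃v ∀x: 2 universal, 2 existential.

2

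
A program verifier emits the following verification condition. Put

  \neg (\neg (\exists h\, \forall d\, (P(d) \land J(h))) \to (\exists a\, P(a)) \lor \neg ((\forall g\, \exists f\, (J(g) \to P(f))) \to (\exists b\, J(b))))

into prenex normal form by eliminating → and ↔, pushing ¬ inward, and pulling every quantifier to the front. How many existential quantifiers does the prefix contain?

First replace A → B with ¬A ∨ B.
  \neg (\neg \neg (\exists h\, \forall d\, (P(d) \land J(h))) \lor (\exists a\, P(a)) \lor \neg (\neg (\forall g\, \exists f\, (\neg J(g) \lor P(f))) \lor (\exists b\, J(b))))
Drive negations inward (¬∀x A ≡ ∃x ¬A, ¬∃x A ≡ ∀x ¬A, De Morgan for ∧/∨):
  (\forall h\, \exists d\, (\neg P(d) \lor \neg J(h))) \land (\forall a\, \neg P(a)) \land ((\exists g\, \forall f\, (J(g) \land \neg P(f))) \lor (\exists b\, J(b)))
All bound variables are already distinct, so no renaming is needed.
Extract every quantifier outward, since the variables are now distinct and don't occur free across branches:
  \forall h\, \exists d\, \forall a\, \exists g\, \forall f\, \exists b\, ((\neg P(d) \lor \neg J(h)) \land \neg P(a) \land (J(g) \land \neg P(f) \lor J(b)))
The prefix is \forall h \exists d \forall a \exists g \forall f \exists b: 3 universal, 3 existential.

3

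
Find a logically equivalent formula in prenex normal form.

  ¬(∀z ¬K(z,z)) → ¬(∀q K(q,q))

∀z ∃q (¬K(z,z) ∨ ¬K(q,q))

First replace A → B with ¬A ∨ B.
  ¬¬(∀z ¬K(z,z)) ∨ ¬(∀q K(q,q))
Move each ¬ inward, flipping quantifiers it crosses:
  (∀z ¬K(z,z)) ∨ (∃q ¬K(q,q))
Pull the quantifiers to the front (each side's bound variable is not free in the other side):
  ∀z ∃q (¬K(z,z) ∨ ¬K(q,q))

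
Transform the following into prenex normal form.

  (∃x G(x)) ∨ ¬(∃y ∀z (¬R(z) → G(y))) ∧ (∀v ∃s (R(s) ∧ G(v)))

First replace A → B with ¬A ∨ B.
  (∃x G(x)) ∨ ¬(∃y ∀z (¬¬R(z) ∨ G(y))) ∧ (∀v ∃s (R(s) ∧ G(v)))
Drive negations inward (¬∀x A ≡ ∃x ¬A, ¬∃x A ≡ ∀x ¬A, De Morgan for ∧/∨):
  (∃x G(x)) ∨ (∀y ∃z (¬R(z) ∧ ¬G(y))) ∧ (∀v ∃s (R(s) ∧ G(v)))
All bound variables are already distinct, so no renaming is needed.
Finally move all quantifiers to the prefix:
  ∃x ∀y ∃z ∀v ∃s (G(x) ∨ ¬R(z) ∧ ¬G(y) ∧ R(s) ∧ G(v))

∃x ∀y ∃z ∀v ∃s (G(x) ∨ ¬R(z) ∧ ¬G(y) ∧ R(s) ∧ G(v))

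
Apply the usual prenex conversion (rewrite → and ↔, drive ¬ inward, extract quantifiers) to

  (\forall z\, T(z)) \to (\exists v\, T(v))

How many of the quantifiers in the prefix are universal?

0

Eliminate → and ↔ using ¬ and ∨.
  \neg (\forall z\, T(z)) \lor (\exists v\, T(v))
Drive negations inward (¬∀x A ≡ ∃x ¬A, ¬∃x A ≡ ∀x ¬A, De Morgan for ∧/∨):
  (\exists z\, \neg T(z)) \lor (\exists v\, T(v))
Pull the quantifiers to the front (each side's bound variable is not free in the other side):
  \exists z\, \exists v\, (\neg T(z) \lor T(v))
The prefix is \exists z \exists v: 0 universal, 2 existential.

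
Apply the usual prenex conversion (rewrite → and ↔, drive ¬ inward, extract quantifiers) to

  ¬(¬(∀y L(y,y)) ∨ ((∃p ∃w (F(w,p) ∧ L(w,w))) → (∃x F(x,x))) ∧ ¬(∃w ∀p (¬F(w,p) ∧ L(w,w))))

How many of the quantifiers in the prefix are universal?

3

Eliminate → and ↔ using ¬ and ∨.
  ¬(¬(∀y L(y,y)) ∨ (¬(∃p ∃w (F(w,p) ∧ L(w,w))) ∨ (∃x F(x,x))) ∧ ¬(∃w ∀p (¬F(w,p) ∧ L(w,w))))
Drive negations inward (¬∀x A ≡ ∃x ¬A, ¬∃x A ≡ ∀x ¬A, De Morgan for ∧/∨):
  (∀y L(y,y)) ∧ ((∃p ∃w (F(w,p) ∧ L(w,w))) ∧ (∀x ¬F(x,x)) ∨ (∃w ∀p (¬F(w,p) ∧ L(w,w))))
Standardize variables apart so no two quantifiers bind the same name: w↦z1, p↦v.
  (∀y L(y,y)) ∧ ((∃p ∃w (F(w,p) ∧ L(w,w))) ∧ (∀x ¬F(x,x)) ∨ (∃z1 ∀v (¬F(z1,v) ∧ L(z1,z1))))
Finally move all quantifiers to the prefix:
  ∀y ∃p ∃w ∀x ∃z1 ∀v (L(y,y) ∧ (F(w,p) ∧ L(w,w) ∧ ¬F(x,x) ∨ ¬F(z1,v) ∧ L(z1,z1)))
The prefix is ∀y ∃p ∃w ∀x ∃z1 ∀v: 3 universal, 3 existential.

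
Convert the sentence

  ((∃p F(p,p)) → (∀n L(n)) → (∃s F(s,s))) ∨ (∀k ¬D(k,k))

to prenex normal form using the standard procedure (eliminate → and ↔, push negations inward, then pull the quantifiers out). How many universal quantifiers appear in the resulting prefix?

Eliminate → and ↔ using ¬ and ∨.
  ¬(∃p F(p,p)) ∨ ¬(∀n L(n)) ∨ (∃s F(s,s)) ∨ (∀k ¬D(k,k))
Drive negations inward (¬∀x A ≡ ∃x ¬A, ¬∃x A ≡ ∀x ¬A, De Morgan for ∧/∨):
  (∀p ¬F(p,p)) ∨ (∃n ¬L(n)) ∨ (∃s F(s,s)) ∨ (∀k ¬D(k,k))
All bound variables are already distinct, so no renaming is needed.
Finally move all quantifiers to the prefix:
  ∀p ∃n ∃s ∀k (¬F(p,p) ∨ ¬L(n) ∨ F(s,s) ∨ ¬D(k,k))
The prefix is ∀p ∃n ∃s ∀k: 2 universal, 2 existential.

2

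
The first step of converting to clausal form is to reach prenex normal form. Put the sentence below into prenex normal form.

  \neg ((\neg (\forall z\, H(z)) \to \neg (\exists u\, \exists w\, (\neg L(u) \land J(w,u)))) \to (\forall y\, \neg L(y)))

\forall z\, \forall u\, \forall w\, \exists y\, ((H(z) \lor L(u) \lor \neg J(w,u)) \land L(y))

Rewrite implications/biconditionals: A → B as ¬A ∨ B.
  \neg (\neg (\neg \neg (\forall z\, H(z)) \lor \neg (\exists u\, \exists w\, (\neg L(u) \land J(w,u)))) \lor (\forall y\, \neg L(y)))
Move each ¬ inward, flipping quantifiers it crosses:
  ((\forall z\, H(z)) \lor (\forall u\, \forall w\, (L(u) \lor \neg J(w,u)))) \land (\exists y\, L(y))
All bound variables are already distinct, so no renaming is needed.
Pull the quantifiers to the front (each side's bound variable is not free in the other side):
  \forall z\, \forall u\, \forall w\, \exists y\, ((H(z) \lor L(u) \lor \neg J(w,u)) \land L(y))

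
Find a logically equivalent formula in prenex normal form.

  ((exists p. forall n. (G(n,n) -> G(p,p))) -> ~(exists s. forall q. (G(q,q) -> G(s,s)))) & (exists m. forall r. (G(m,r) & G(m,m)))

Rewrite implications/biconditionals: A → B as ¬A ∨ B.
  (~(exists p. forall n. (~G(n,n) | G(p,p))) | ~(exists s. forall q. (~G(q,q) | G(s,s)))) & (exists m. forall r. (G(m,r) & G(m,m)))
Push ¬ through the quantifiers and connectives to reach negation normal form:
  ((forall p. exists n. (G(n,n) & ~G(p,p))) | (forall s. exists q. (G(q,q) & ~G(s,s)))) & (exists m. forall r. (G(m,r) & G(m,m)))
Extract every quantifier outward, since the variables are now distinct and don't occur free across branches:
  forall p. exists n. forall s. exists q. exists m. forall r. ((G(n,n) & ~G(p,p) | G(q,q) & ~G(s,s)) & G(m,r) & G(m,m))

forall p. exists n. forall s. exists q. exists m. forall r. ((G(n,n) & ~G(p,p) | G(q,q) & ~G(s,s)) & G(m,r) & G(m,m))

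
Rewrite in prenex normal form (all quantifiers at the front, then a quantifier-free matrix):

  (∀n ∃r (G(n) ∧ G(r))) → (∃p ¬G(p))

First replace A → B with ¬A ∨ B.
  ¬(∀n ∃r (G(n) ∧ G(r))) ∨ (∃p ¬G(p))
Push ¬ through the quantifiers and connectives to reach negation normal form:
  (∃n ∀r (¬G(n) ∨ ¬G(r))) ∨ (∃p ¬G(p))
All bound variables are already distinct, so no renaming is needed.
Extract every quantifier outward, since the variables are now distinct and don't occur free across branches:
  ∃n ∀r ∃p (¬G(n) ∨ ¬G(r) ∨ ¬G(p))

∃n ∀r ∃p (¬G(n) ∨ ¬G(r) ∨ ¬G(p))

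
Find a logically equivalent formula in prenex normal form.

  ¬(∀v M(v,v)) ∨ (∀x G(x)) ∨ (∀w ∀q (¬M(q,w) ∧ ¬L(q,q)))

Push ¬ through the quantifiers and connectives to reach negation normal form:
  (∃v ¬M(v,v)) ∨ (∀x G(x)) ∨ (∀w ∀q (¬M(q,w) ∧ ¬L(q,q)))
Extract every quantifier outward, since the variables are now distinct and don't occur free across branches:
  ∃v ∀x ∀w ∀q (¬M(v,v) ∨ G(x) ∨ ¬M(q,w) ∧ ¬L(q,q))

∃v ∀x ∀w ∀q (¬M(v,v) ∨ G(x) ∨ ¬M(q,w) ∧ ¬L(q,q))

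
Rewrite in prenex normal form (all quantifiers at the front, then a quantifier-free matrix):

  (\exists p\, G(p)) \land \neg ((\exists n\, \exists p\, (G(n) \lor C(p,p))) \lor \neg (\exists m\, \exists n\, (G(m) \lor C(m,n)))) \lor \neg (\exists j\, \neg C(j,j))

Move each ¬ inward, flipping quantifiers it crosses:
  (\exists p\, G(p)) \land (\forall n\, \forall p\, (\neg G(n) \land \neg C(p,p))) \land (\exists m\, \exists n\, (G(m) \lor C(m,n))) \lor (\forall j\, C(j,j))
Give each quantifier a distinct variable: p↦y1, n↦w1.
  (\exists p\, G(p)) \land (\forall n\, \forall y1\, (\neg G(n) \land \neg C(y1,y1))) \land (\exists m\, \exists w1\, (G(m) \lor C(m,w1))) \lor (\forall j\, C(j,j))
Pull the quantifiers to the front (each side's bound variable is not free in the other side):
  \exists p\, \forall n\, \forall y1\, \exists m\, \exists w1\, \forall j\, (G(p) \land \neg G(n) \land \neg C(y1,y1) \land (G(m) \lor C(m,w1)) \lor C(j,j))

\exists p\, \forall n\, \forall y1\, \exists m\, \exists w1\, \forall j\, (G(p) \land \neg G(n) \land \neg C(y1,y1) \land (G(m) \lor C(m,w1)) \lor C(j,j))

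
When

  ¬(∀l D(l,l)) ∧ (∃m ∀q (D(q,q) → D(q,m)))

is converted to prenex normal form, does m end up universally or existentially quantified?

First replace A → B with ¬A ∨ B.
  ¬(∀l D(l,l)) ∧ (∃m ∀q (¬D(q,q) ∨ D(q,m)))
Push ¬ through the quantifiers and connectives to reach negation normal form:
  (∃l ¬D(l,l)) ∧ (∃m ∀q (¬D(q,q) ∨ D(q,m)))
Finally move all quantifiers to the prefix:
  ∃l ∃m ∀q (¬D(l,l) ∧ (¬D(q,q) ∨ D(q,m)))
The quantifier ∃m sits under an even number of negations (counting the antecedent side of each →), so it remains existential.

existential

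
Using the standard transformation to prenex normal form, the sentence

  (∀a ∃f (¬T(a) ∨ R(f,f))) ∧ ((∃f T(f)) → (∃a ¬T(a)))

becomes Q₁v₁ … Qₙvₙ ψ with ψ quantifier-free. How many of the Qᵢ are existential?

Rewrite implications/biconditionals: A → B as ¬A ∨ B.
  (∀a ∃f (¬T(a) ∨ R(f,f))) ∧ (¬(∃f T(f)) ∨ (∃a ¬T(a)))
Drive negations inward (¬∀x A ≡ ∃x ¬A, ¬∃x A ≡ ∀x ¬A, De Morgan for ∧/∨):
  (∀a ∃f (¬T(a) ∨ R(f,f))) ∧ ((∀f ¬T(f)) ∨ (∃a ¬T(a)))
Give each quantifier a distinct variable: f↦p, a↦c.
  (∀a ∃f (¬T(a) ∨ R(f,f))) ∧ ((∀p ¬T(p)) ∨ (∃c ¬T(c)))
Pull the quantifiers to the front (each side's bound variable is not free in the other side):
  ∀a ∃f ∀p ∃c ((¬T(a) ∨ R(f,f)) ∧ (¬T(p) ∨ ¬T(c)))
The prefix is ∀a ∃f ∀p ∃c: 2 universal, 2 existential.

2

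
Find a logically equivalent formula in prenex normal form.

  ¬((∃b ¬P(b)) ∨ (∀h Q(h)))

Move each ¬ inward, flipping quantifiers it crosses:
  (∀b P(b)) ∧ (∃h ¬Q(h))
All bound variables are already distinct, so no renaming is needed.
Extract every quantifier outward, since the variables are now distinct and don't occur free across branches:
  ∀b ∃h (P(b) ∧ ¬Q(h))

∀b ∃h (P(b) ∧ ¬Q(h))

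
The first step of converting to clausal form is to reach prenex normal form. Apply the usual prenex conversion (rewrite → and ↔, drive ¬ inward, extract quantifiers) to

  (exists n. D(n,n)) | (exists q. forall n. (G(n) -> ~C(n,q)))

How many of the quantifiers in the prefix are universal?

1

First replace A → B with ¬A ∨ B.
  (exists n. D(n,n)) | (exists q. forall n. (~G(n) | ~C(n,q)))
Standardize variables apart so no two quantifiers bind the same name: n↦y1.
  (exists n. D(n,n)) | (exists q. forall y1. (~G(y1) | ~C(y1,q)))
Finally move all quantifiers to the prefix:
  exists n. exists q. forall y1. (D(n,n) | ~G(y1) | ~C(y1,q))
The prefix is exists n exists q forall y1: 1 universal, 2 existential.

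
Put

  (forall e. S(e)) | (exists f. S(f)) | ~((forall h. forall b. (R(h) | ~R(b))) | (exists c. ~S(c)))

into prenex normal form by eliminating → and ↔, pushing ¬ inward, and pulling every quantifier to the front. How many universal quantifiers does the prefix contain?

2

Drive negations inward (¬∀x A ≡ ∃x ¬A, ¬∃x A ≡ ∀x ¬A, De Morgan for ∧/∨):
  (forall e. S(e)) | (exists f. S(f)) | (exists h. exists b. (~R(h) & R(b))) & (forall c. S(c))
Pull the quantifiers to the front (each side's bound variable is not free in the other side):
  forall e. exists f. exists h. exists b. forall c. (S(e) | S(f) | ~R(h) & R(b) & S(c))
The prefix is forall e exists f exists h exists b forall c: 2 universal, 3 existential.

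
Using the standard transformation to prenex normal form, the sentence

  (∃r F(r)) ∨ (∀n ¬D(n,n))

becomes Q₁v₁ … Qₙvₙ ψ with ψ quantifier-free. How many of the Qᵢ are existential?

1

All bound variables are already distinct, so no renaming is needed.
Extract every quantifier outward, since the variables are now distinct and don't occur free across branches:
  ∃r ∀n (F(r) ∨ ¬D(n,n))
The prefix is ∃r ∀n: 1 universal, 1 existential.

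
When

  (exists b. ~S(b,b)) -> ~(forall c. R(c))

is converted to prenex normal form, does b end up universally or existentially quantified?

First replace A → B with ¬A ∨ B.
  ~(exists b. ~S(b,b)) | ~(forall c. R(c))
Push ¬ through the quantifiers and connectives to reach negation normal form:
  (forall b. S(b,b)) | (exists c. ~R(c))
All bound variables are already distinct, so no renaming is needed.
Finally move all quantifiers to the prefix:
  forall b. exists c. (S(b,b) | ~R(c))
The quantifier exists b sits under an odd number of negations (counting the antecedent side of each →), so it flips to forall b.

universal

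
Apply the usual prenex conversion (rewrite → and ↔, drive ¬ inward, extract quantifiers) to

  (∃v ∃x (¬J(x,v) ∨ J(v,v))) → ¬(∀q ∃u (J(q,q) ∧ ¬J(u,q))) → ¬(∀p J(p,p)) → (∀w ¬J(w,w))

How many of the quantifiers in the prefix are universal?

First replace A → B with ¬A ∨ B.
  ¬(∃v ∃x (¬J(x,v) ∨ J(v,v))) ∨ ¬¬(∀q ∃u (J(q,q) ∧ ¬J(u,q))) ∨ ¬¬(∀p J(p,p)) ∨ (∀w ¬J(w,w))
Push ¬ through the quantifiers and connectives to reach negation normal form:
  (∀v ∀x (J(x,v) ∧ ¬J(v,v))) ∨ (∀q ∃u (J(q,q) ∧ ¬J(u,q))) ∨ (∀p J(p,p)) ∨ (∀w ¬J(w,w))
All bound variables are already distinct, so no renaming is needed.
Pull the quantifiers to the front (each side's bound variable is not free in the other side):
  ∀v ∀x ∀q ∃u ∀p ∀w (J(x,v) ∧ ¬J(v,v) ∨ J(q,q) ∧ ¬J(u,q) ∨ J(p,p) ∨ ¬J(w,w))
The prefix is ∀v ∀x ∀q ∃u ∀p ∀w: 5 universal, 1 existential.

5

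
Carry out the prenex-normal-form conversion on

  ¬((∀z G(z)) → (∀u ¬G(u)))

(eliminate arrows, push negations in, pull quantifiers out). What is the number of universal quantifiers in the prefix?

1

Eliminate → and ↔ using ¬ and ∨.
  ¬(¬(∀z G(z)) ∨ (∀u ¬G(u)))
Push ¬ through the quantifiers and connectives to reach negation normal form:
  (∀z G(z)) ∧ (∃u G(u))
All bound variables are already distinct, so no renaming is needed.
Finally move all quantifiers to the prefix:
  ∀z ∃u (G(z) ∧ G(u))
The prefix is ∀z ∃u: 1 universal, 1 existential.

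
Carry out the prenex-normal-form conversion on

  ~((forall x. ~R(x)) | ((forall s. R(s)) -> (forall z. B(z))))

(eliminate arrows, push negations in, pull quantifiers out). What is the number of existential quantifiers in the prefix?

Eliminate → and ↔ using ¬ and ∨.
  ~((forall x. ~R(x)) | ~(forall s. R(s)) | (forall z. B(z)))
Drive negations inward (¬∀x A ≡ ∃x ¬A, ¬∃x A ≡ ∀x ¬A, De Morgan for ∧/∨):
  (exists x. R(x)) & (forall s. R(s)) & (exists z. ~B(z))
All bound variables are already distinct, so no renaming is needed.
Extract every quantifier outward, since the variables are now distinct and don't occur free across branches:
  exists x. forall s. exists z. (R(x) & R(s) & ~B(z))
The prefix is exists x forall s exists z: 1 universal, 2 existential.

2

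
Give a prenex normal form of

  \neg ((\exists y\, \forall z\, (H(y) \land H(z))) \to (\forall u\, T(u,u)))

Eliminate → and ↔ using ¬ and ∨.
  \neg (\neg (\exists y\, \forall z\, (H(y) \land H(z))) \lor (\forall u\, T(u,u)))
Push ¬ through the quantifiers and connectives to reach negation normal form:
  (\exists y\, \forall z\, (H(y) \land H(z))) \land (\exists u\, \neg T(u,u))
Finally move all quantifiers to the prefix:
  \exists y\, \forall z\, \exists u\, (H(y) \land H(z) \land \neg T(u,u))

\exists y\, \forall z\, \exists u\, (H(y) \land H(z) \land \neg T(u,u))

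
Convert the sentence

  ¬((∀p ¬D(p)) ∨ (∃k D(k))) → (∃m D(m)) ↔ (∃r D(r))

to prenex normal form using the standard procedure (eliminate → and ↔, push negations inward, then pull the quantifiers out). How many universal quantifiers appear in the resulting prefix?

Eliminate → and ↔ using ¬ and ∨; A ↔ B as (¬A ∨ B) ∧ (¬B ∨ A).
  (¬(¬¬((∀p ¬D(p)) ∨ (∃k D(k))) ∨ (∃m D(m))) ∨ (∃r D(r))) ∧ (¬(∃r D(r)) ∨ ¬¬((∀p ¬D(p)) ∨ (∃k D(k))) ∨ (∃m D(m)))
Move each ¬ inward, flipping quantifiers it crosses:
  ((∃p D(p)) ∧ (∀k ¬D(k)) ∧ (∀m ¬D(m)) ∨ (∃r D(r))) ∧ ((∀r ¬D(r)) ∨ (∀p ¬D(p)) ∨ (∃k D(k)) ∨ (∃m D(m)))
Standardize variables apart so no two quantifiers bind the same name: r↦s, p↦x1, k↦t, m↦w1.
  ((∃p D(p)) ∧ (∀k ¬D(k)) ∧ (∀m ¬D(m)) ∨ (∃r D(r))) ∧ ((∀s ¬D(s)) ∨ (∀x1 ¬D(x1)) ∨ (∃t D(t)) ∨ (∃w1 D(w1)))
Extract every quantifier outward, since the variables are now distinct and don't occur free across branches:
  ∃p ∀k ∀m ∃r ∀s ∀x1 ∃t ∃w1 ((D(p) ∧ ¬D(k) ∧ ¬D(m) ∨ D(r)) ∧ (¬D(s) ∨ ¬D(x1) ∨ D(t) ∨ D(w1)))
The prefix is ∃p ∀k ∀m ∃r ∀s ∀x1 ∃t ∃w1: 4 universal, 4 existential.

4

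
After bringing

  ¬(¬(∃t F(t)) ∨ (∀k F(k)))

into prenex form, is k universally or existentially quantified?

Drive negations inward (¬∀x A ≡ ∃x ¬A, ¬∃x A ≡ ∀x ¬A, De Morgan for ∧/∨):
  (∃t F(t)) ∧ (∃k ¬F(k))
Finally move all quantifiers to the prefix:
  ∃t ∃k (F(t) ∧ ¬F(k))
The quantifier ∀k sits under an odd number of negations, so it flips to ∃k.

existential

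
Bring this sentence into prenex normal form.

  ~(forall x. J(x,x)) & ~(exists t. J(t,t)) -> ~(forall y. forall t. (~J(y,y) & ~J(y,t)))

First replace A → B with ¬A ∨ B.
  ~(~(forall x. J(x,x)) & ~(exists t. J(t,t))) | ~(forall y. forall t. (~J(y,y) & ~J(y,t)))
Drive negations inward (¬∀x A ≡ ∃x ¬A, ¬∃x A ≡ ∀x ¬A, De Morgan for ∧/∨):
  (forall x. J(x,x)) | (exists t. J(t,t)) | (exists y. exists t. (J(y,y) | J(y,t)))
Standardize variables apart so no two quantifiers bind the same name: t↦s.
  (forall x. J(x,x)) | (exists t. J(t,t)) | (exists y. exists s. (J(y,y) | J(y,s)))
Finally move all quantifiers to the prefix:
  forall x. exists t. exists y. exists s. (J(x,x) | J(t,t) | J(y,y) | J(y,s))

forall x. exists t. exists y. exists s. (J(x,x) | J(t,t) | J(y,y) | J(y,s))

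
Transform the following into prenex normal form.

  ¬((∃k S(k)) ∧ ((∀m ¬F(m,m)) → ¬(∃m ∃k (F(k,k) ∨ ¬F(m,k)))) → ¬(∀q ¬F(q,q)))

∃k ∃m ∀z ∀u1 ∀q (S(k) ∧ (F(m,m) ∨ ¬F(u1,u1) ∧ F(z,u1)) ∧ ¬F(q,q))

Rewrite implications/biconditionals: A → B as ¬A ∨ B.
  ¬(¬((∃k S(k)) ∧ (¬(∀m ¬F(m,m)) ∨ ¬(∃m ∃k (F(k,k) ∨ ¬F(m,k))))) ∨ ¬(∀q ¬F(q,q)))
Drive negations inward (¬∀x A ≡ ∃x ¬A, ¬∃x A ≡ ∀x ¬A, De Morgan for ∧/∨):
  (∃k S(k)) ∧ ((∃m F(m,m)) ∨ (∀m ∀k (¬F(k,k) ∧ F(m,k)))) ∧ (∀q ¬F(q,q))
Give each quantifier a distinct variable: m↦z, k↦u1.
  (∃k S(k)) ∧ ((∃m F(m,m)) ∨ (∀z ∀u1 (¬F(u1,u1) ∧ F(z,u1)))) ∧ (∀q ¬F(q,q))
Finally move all quantifiers to the prefix:
  ∃k ∃m ∀z ∀u1 ∀q (S(k) ∧ (F(m,m) ∨ ¬F(u1,u1) ∧ F(z,u1)) ∧ ¬F(q,q))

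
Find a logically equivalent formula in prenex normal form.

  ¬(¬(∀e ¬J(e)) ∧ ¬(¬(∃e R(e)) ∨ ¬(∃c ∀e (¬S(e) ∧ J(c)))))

∀e ∀y ∀c ∃a (¬J(e) ∨ ¬R(y) ∨ S(a) ∨ ¬J(c))

Drive negations inward (¬∀x A ≡ ∃x ¬A, ¬∃x A ≡ ∀x ¬A, De Morgan for ∧/∨):
  (∀e ¬J(e)) ∨ (∀e ¬R(e)) ∨ (∀c ∃e (S(e) ∨ ¬J(c)))
Standardize variables apart so no two quantifiers bind the same name: e↦y, e↦a.
  (∀e ¬J(e)) ∨ (∀y ¬R(y)) ∨ (∀c ∃a (S(a) ∨ ¬J(c)))
Extract every quantifier outward, since the variables are now distinct and don't occur free across branches:
  ∀e ∀y ∀c ∃a (¬J(e) ∨ ¬R(y) ∨ S(a) ∨ ¬J(c))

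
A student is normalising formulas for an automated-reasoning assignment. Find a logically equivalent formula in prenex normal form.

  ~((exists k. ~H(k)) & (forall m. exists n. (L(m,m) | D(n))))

Drive negations inward (¬∀x A ≡ ∃x ¬A, ¬∃x A ≡ ∀x ¬A, De Morgan for ∧/∨):
  (forall k. H(k)) | (exists m. forall n. (~L(m,m) & ~D(n)))
All bound variables are already distinct, so no renaming is needed.
Finally move all quantifiers to the prefix:
  forall k. exists m. forall n. (H(k) | ~L(m,m) & ~D(n))

forall k. exists m. forall n. (H(k) | ~L(m,m) & ~D(n))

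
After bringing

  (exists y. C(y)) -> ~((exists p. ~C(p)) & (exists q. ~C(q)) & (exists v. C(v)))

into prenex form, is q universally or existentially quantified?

universal

Eliminate → and ↔ using ¬ and ∨.
  ~(exists y. C(y)) | ~((exists p. ~C(p)) & (exists q. ~C(q)) & (exists v. C(v)))
Drive negations inward (¬∀x A ≡ ∃x ¬A, ¬∃x A ≡ ∀x ¬A, De Morgan for ∧/∨):
  (forall y. ~C(y)) | (forall p. C(p)) | (forall q. C(q)) | (forall v. ~C(v))
All bound variables are already distinct, so no renaming is needed.
Pull the quantifiers to the front (each side's bound variable is not free in the other side):
  forall y. forall p. forall q. forall v. (~C(y) | C(p) | C(q) | ~C(v))
The quantifier exists q sits under an odd number of negations (counting the antecedent side of each →), so it flips to forall q.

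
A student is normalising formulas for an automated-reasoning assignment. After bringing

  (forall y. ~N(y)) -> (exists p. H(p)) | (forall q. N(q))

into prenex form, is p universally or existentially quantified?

existential

Rewrite implications/biconditionals: A → B as ¬A ∨ B.
  ~(forall y. ~N(y)) | (exists p. H(p)) | (forall q. N(q))
Push ¬ through the quantifiers and connectives to reach negation normal form:
  (exists y. N(y)) | (exists p. H(p)) | (forall q. N(q))
Pull the quantifiers to the front (each side's bound variable is not free in the other side):
  exists y. exists p. forall q. (N(y) | H(p) | N(q))
The quantifier exists p sits under an even number of negations (counting the antecedent side of each →), so it remains existential.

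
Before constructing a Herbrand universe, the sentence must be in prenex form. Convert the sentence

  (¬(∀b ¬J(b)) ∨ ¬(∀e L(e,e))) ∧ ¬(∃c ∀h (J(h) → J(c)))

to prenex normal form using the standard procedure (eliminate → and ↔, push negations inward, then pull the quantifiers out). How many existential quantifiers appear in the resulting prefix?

3

First replace A → B with ¬A ∨ B.
  (¬(∀b ¬J(b)) ∨ ¬(∀e L(e,e))) ∧ ¬(∃c ∀h (¬J(h) ∨ J(c)))
Move each ¬ inward, flipping quantifiers it crosses:
  ((∃b J(b)) ∨ (∃e ¬L(e,e))) ∧ (∀c ∃h (J(h) ∧ ¬J(c)))
Finally move all quantifiers to the prefix:
  ∃b ∃e ∀c ∃h ((J(b) ∨ ¬L(e,e)) ∧ J(h) ∧ ¬J(c))
The prefix is ∃b ∃e ∀c ∃h: 1 universal, 3 existential.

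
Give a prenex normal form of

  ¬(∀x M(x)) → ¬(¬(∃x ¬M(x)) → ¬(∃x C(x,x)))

Rewrite implications/biconditionals: A → B as ¬A ∨ B.
  ¬¬(∀x M(x)) ∨ ¬(¬¬(∃x ¬M(x)) ∨ ¬(∃x C(x,x)))
Push ¬ through the quantifiers and connectives to reach negation normal form:
  (∀x M(x)) ∨ (∀x M(x)) ∧ (∃x C(x,x))
Standardize variables apart so no two quantifiers bind the same name: x↦b, x↦q.
  (∀x M(x)) ∨ (∀b M(b)) ∧ (∃q C(q,q))
Extract every quantifier outward, since the variables are now distinct and don't occur free across branches:
  ∀x ∀b ∃q (M(x) ∨ M(b) ∧ C(q,q))

∀x ∀b ∃q (M(x) ∨ M(b) ∧ C(q,q))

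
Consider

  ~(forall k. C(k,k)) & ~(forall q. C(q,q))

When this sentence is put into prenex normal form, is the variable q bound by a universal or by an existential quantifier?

existential

Drive negations inward (¬∀x A ≡ ∃x ¬A, ¬∃x A ≡ ∀x ¬A, De Morgan for ∧/∨):
  (exists k. ~C(k,k)) & (exists q. ~C(q,q))
Finally move all quantifiers to the prefix:
  exists k. exists q. (~C(k,k) & ~C(q,q))
The quantifier forall q sits under an odd number of negations, so it flips to exists q.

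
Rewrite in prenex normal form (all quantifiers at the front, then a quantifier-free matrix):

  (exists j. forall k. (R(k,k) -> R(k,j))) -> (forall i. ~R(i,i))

Eliminate → and ↔ using ¬ and ∨.
  ~(exists j. forall k. (~R(k,k) | R(k,j))) | (forall i. ~R(i,i))
Move each ¬ inward, flipping quantifiers it crosses:
  (forall j. exists k. (R(k,k) & ~R(k,j))) | (forall i. ~R(i,i))
All bound variables are already distinct, so no renaming is needed.
Pull the quantifiers to the front (each side's bound variable is not free in the other side):
  forall j. exists k. forall i. (R(k,k) & ~R(k,j) | ~R(i,i))

forall j. exists k. forall i. (R(k,k) & ~R(k,j) | ~R(i,i))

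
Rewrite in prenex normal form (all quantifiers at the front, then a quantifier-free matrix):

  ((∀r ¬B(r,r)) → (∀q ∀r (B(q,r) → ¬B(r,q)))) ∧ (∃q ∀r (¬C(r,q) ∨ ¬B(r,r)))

∃r ∀q ∀y1 ∃y ∀u ((B(r,r) ∨ ¬B(q,y1) ∨ ¬B(y1,q)) ∧ (¬C(u,y) ∨ ¬B(u,u)))

First replace A → B with ¬A ∨ B.
  (¬(∀r ¬B(r,r)) ∨ (∀q ∀r (¬B(q,r) ∨ ¬B(r,q)))) ∧ (∃q ∀r (¬C(r,q) ∨ ¬B(r,r)))
Push ¬ through the quantifiers and connectives to reach negation normal form:
  ((∃r B(r,r)) ∨ (∀q ∀r (¬B(q,r) ∨ ¬B(r,q)))) ∧ (∃q ∀r (¬C(r,q) ∨ ¬B(r,r)))
Rename bound variables to avoid capture: r↦y1, q↦y, r↦u.
  ((∃r B(r,r)) ∨ (∀q ∀y1 (¬B(q,y1) ∨ ¬B(y1,q)))) ∧ (∃y ∀u (¬C(u,y) ∨ ¬B(u,u)))
Extract every quantifier outward, since the variables are now distinct and don't occur free across branches:
  ∃r ∀q ∀y1 ∃y ∀u ((B(r,r) ∨ ¬B(q,y1) ∨ ¬B(y1,q)) ∧ (¬C(u,y) ∨ ¬B(u,u)))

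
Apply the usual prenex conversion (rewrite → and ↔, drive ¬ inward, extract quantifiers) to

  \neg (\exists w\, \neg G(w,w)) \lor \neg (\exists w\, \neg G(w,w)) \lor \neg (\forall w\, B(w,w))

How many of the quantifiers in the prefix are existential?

Push ¬ through the quantifiers and connectives to reach negation normal form:
  (\forall w\, G(w,w)) \lor (\forall w\, G(w,w)) \lor (\exists w\, \neg B(w,w))
Give each quantifier a distinct variable: w↦y1, w↦b.
  (\forall w\, G(w,w)) \lor (\forall y1\, G(y1,y1)) \lor (\exists b\, \neg B(b,b))
Extract every quantifier outward, since the variables are now distinct and don't occur free across branches:
  \forall w\, \forall y1\, \exists b\, (G(w,w) \lor G(y1,y1) \lor \neg B(b,b))
The prefix is \forall w \forall y1 \exists b: 2 universal, 1 existential.

1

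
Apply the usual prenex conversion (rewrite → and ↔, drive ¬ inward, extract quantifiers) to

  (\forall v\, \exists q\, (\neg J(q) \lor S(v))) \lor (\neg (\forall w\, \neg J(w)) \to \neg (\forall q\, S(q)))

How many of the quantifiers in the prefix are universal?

Eliminate → and ↔ using ¬ and ∨.
  (\forall v\, \exists q\, (\neg J(q) \lor S(v))) \lor \neg \neg (\forall w\, \neg J(w)) \lor \neg (\forall q\, S(q))
Push ¬ through the quantifiers and connectives to reach negation normal form:
  (\forall v\, \exists q\, (\neg J(q) \lor S(v))) \lor (\forall w\, \neg J(w)) \lor (\exists q\, \neg S(q))
Standardize variables apart so no two quantifiers bind the same name: q↦w1.
  (\forall v\, \exists q\, (\neg J(q) \lor S(v))) \lor (\forall w\, \neg J(w)) \lor (\exists w1\, \neg S(w1))
Extract every quantifier outward, since the variables are now distinct and don't occur free across branches:
  \forall v\, \exists q\, \forall w\, \exists w1\, (\neg J(q) \lor S(v) \lor \neg J(w) \lor \neg S(w1))
The prefix is \forall v \exists q \forall w \exists w1: 2 universal, 2 existential.

2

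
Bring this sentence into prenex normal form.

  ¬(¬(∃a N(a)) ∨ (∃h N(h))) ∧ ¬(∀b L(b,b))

∃a ∀h ∃b (N(a) ∧ ¬N(h) ∧ ¬L(b,b))

Move each ¬ inward, flipping quantifiers it crosses:
  (∃a N(a)) ∧ (∀h ¬N(h)) ∧ (∃b ¬L(b,b))
All bound variables are already distinct, so no renaming is needed.
Pull the quantifiers to the front (each side's bound variable is not free in the other side):
  ∃a ∀h ∃b (N(a) ∧ ¬N(h) ∧ ¬L(b,b))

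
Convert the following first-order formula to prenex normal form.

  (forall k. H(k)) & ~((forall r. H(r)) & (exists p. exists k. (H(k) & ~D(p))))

Drive negations inward (¬∀x A ≡ ∃x ¬A, ¬∃x A ≡ ∀x ¬A, De Morgan for ∧/∨):
  (forall k. H(k)) & ((exists r. ~H(r)) | (forall p. forall k. (~H(k) | D(p))))
Rename bound variables to avoid capture: k↦b.
  (forall k. H(k)) & ((exists r. ~H(r)) | (forall p. forall b. (~H(b) | D(p))))
Finally move all quantifiers to the prefix:
  forall k. exists r. forall p. forall b. (H(k) & (~H(r) | ~H(b) | D(p)))

forall k. exists r. forall p. forall b. (H(k) & (~H(r) | ~H(b) | D(p)))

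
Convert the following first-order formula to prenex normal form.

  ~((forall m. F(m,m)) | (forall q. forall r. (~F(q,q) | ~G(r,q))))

Move each ¬ inward, flipping quantifiers it crosses:
  (exists m. ~F(m,m)) & (exists q. exists r. (F(q,q) & G(r,q)))
All bound variables are already distinct, so no renaming is needed.
Extract every quantifier outward, since the variables are now distinct and don't occur free across branches:
  exists m. exists q. exists r. (~F(m,m) & F(q,q) & G(r,q))

exists m. exists q. exists r. (~F(m,m) & F(q,q) & G(r,q))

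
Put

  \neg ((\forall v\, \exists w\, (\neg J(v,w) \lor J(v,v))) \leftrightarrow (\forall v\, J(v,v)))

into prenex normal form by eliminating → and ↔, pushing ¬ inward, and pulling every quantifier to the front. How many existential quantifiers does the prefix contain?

Eliminate → and ↔ using ¬ and ∨; A ↔ B as (¬A ∨ B) ∧ (¬B ∨ A).
  \neg ((\neg (\forall v\, \exists w\, (\neg J(v,w) \lor J(v,v))) \lor (\forall v\, J(v,v))) \land (\neg (\forall v\, J(v,v)) \lor (\forall v\, \exists w\, (\neg J(v,w) \lor J(v,v)))))
Push ¬ through the quantifiers and connectives to reach negation normal form:
  (\forall v\, \exists w\, (\neg J(v,w) \lor J(v,v))) \land (\exists v\, \neg J(v,v)) \lor (\forall v\, J(v,v)) \land (\exists v\, \forall w\, (J(v,w) \land \neg J(v,v)))
Standardize variables apart so no two quantifiers bind the same name: v↦u, v↦z1, v↦b, w↦r.
  (\forall v\, \exists w\, (\neg J(v,w) \lor J(v,v))) \land (\exists u\, \neg J(u,u)) \lor (\forall z1\, J(z1,z1)) \land (\exists b\, \forall r\, (J(b,r) \land \neg J(b,b)))
Pull the quantifiers to the front (each side's bound variable is not free in the other side):
  \forall v\, \exists w\, \exists u\, \forall z1\, \exists b\, \forall r\, ((\neg J(v,w) \lor J(v,v)) \land \neg J(u,u) \lor J(z1,z1) \land J(b,r) \land \neg J(b,b))
The prefix is \forall v \exists w \exists u \forall z1 \exists b \forall r: 3 universal, 3 existential.

3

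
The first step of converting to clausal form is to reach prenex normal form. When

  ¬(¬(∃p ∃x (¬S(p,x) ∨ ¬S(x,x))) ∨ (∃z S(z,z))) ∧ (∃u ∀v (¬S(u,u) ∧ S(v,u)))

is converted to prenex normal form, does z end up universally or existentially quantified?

universal

Move each ¬ inward, flipping quantifiers it crosses:
  (∃p ∃x (¬S(p,x) ∨ ¬S(x,x))) ∧ (∀z ¬S(z,z)) ∧ (∃u ∀v (¬S(u,u) ∧ S(v,u)))
Finally move all quantifiers to the prefix:
  ∃p ∃x ∀z ∃u ∀v ((¬S(p,x) ∨ ¬S(x,x)) ∧ ¬S(z,z) ∧ ¬S(u,u) ∧ S(v,u))
The quantifier ∃z sits under an odd number of negations, so it flips to ∀z.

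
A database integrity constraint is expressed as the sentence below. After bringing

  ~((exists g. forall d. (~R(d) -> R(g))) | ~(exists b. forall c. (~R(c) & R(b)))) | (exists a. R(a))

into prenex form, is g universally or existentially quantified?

universal

First replace A → B with ¬A ∨ B.
  ~((exists g. forall d. (~~R(d) | R(g))) | ~(exists b. forall c. (~R(c) & R(b)))) | (exists a. R(a))
Push ¬ through the quantifiers and connectives to reach negation normal form:
  (forall g. exists d. (~R(d) & ~R(g))) & (exists b. forall c. (~R(c) & R(b))) | (exists a. R(a))
Pull the quantifiers to the front (each side's bound variable is not free in the other side):
  forall g. exists d. exists b. forall c. exists a. (~R(d) & ~R(g) & ~R(c) & R(b) | R(a))
The quantifier exists g sits under an odd number of negations (counting the antecedent side of each →), so it flips to forall g.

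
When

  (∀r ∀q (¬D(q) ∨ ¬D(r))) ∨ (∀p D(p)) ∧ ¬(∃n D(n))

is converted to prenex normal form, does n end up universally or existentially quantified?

Drive negations inward (¬∀x A ≡ ∃x ¬A, ¬∃x A ≡ ∀x ¬A, De Morgan for ∧/∨):
  (∀r ∀q (¬D(q) ∨ ¬D(r))) ∨ (∀p D(p)) ∧ (∀n ¬D(n))
Finally move all quantifiers to the prefix:
  ∀r ∀q ∀p ∀n (¬D(q) ∨ ¬D(r) ∨ D(p) ∧ ¬D(n))
The quantifier ∃n sits under an odd number of negations, so it flips to ∀n.

universal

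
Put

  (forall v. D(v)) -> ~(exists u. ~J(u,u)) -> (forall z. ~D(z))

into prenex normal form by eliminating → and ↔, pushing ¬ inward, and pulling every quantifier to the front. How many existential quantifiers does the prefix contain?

2

Rewrite implications/biconditionals: A → B as ¬A ∨ B.
  ~(forall v. D(v)) | ~~(exists u. ~J(u,u)) | (forall z. ~D(z))
Move each ¬ inward, flipping quantifiers it crosses:
  (exists v. ~D(v)) | (exists u. ~J(u,u)) | (forall z. ~D(z))
Extract every quantifier outward, since the variables are now distinct and don't occur free across branches:
  exists v. exists u. forall z. (~D(v) | ~J(u,u) | ~D(z))
The prefix is exists v exists u forall z: 1 universal, 2 existential.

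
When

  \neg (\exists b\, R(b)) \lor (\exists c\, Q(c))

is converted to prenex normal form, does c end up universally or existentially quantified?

existential

Push ¬ through the quantifiers and connectives to reach negation normal form:
  (\forall b\, \neg R(b)) \lor (\exists c\, Q(c))
All bound variables are already distinct, so no renaming is needed.
Finally move all quantifiers to the prefix:
  \forall b\, \exists c\, (\neg R(b) \lor Q(c))
The quantifier \exists c sits under an even number of negations, so it remains existential.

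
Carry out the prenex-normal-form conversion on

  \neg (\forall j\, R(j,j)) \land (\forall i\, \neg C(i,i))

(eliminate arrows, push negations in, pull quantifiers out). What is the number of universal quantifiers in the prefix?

Push ¬ through the quantifiers and connectives to reach negation normal form:
  (\exists j\, \neg R(j,j)) \land (\forall i\, \neg C(i,i))
All bound variables are already distinct, so no renaming is needed.
Pull the quantifiers to the front (each side's bound variable is not free in the other side):
  \exists j\, \forall i\, (\neg R(j,j) \land \neg C(i,i))
The prefix is \exists j \forall i: 1 universal, 1 existential.

1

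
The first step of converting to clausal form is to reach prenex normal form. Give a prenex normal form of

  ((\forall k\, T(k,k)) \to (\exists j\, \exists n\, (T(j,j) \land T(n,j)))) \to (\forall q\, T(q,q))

\forall k\, \forall j\, \forall n\, \forall q\, (T(k,k) \land (\neg T(j,j) \lor \neg T(n,j)) \lor T(q,q))

Rewrite implications/biconditionals: A → B as ¬A ∨ B.
  \neg (\neg (\forall k\, T(k,k)) \lor (\exists j\, \exists n\, (T(j,j) \land T(n,j)))) \lor (\forall q\, T(q,q))
Move each ¬ inward, flipping quantifiers it crosses:
  (\forall k\, T(k,k)) \land (\forall j\, \forall n\, (\neg T(j,j) \lor \neg T(n,j))) \lor (\forall q\, T(q,q))
All bound variables are already distinct, so no renaming is needed.
Extract every quantifier outward, since the variables are now distinct and don't occur free across branches:
  \forall k\, \forall j\, \forall n\, \forall q\, (T(k,k) \land (\neg T(j,j) \lor \neg T(n,j)) \lor T(q,q))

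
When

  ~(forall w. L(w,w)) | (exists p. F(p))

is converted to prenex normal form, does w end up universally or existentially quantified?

existential

Drive negations inward (¬∀x A ≡ ∃x ¬A, ¬∃x A ≡ ∀x ¬A, De Morgan for ∧/∨):
  (exists w. ~L(w,w)) | (exists p. F(p))
Finally move all quantifiers to the prefix:
  exists w. exists p. (~L(w,w) | F(p))
The quantifier forall w sits under an odd number of negations, so it flips to exists w.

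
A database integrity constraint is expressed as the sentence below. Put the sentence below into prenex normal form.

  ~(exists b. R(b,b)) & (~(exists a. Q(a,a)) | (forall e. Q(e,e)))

Move each ¬ inward, flipping quantifiers it crosses:
  (forall b. ~R(b,b)) & ((forall a. ~Q(a,a)) | (forall e. Q(e,e)))
All bound variables are already distinct, so no renaming is needed.
Extract every quantifier outward, since the variables are now distinct and don't occur free across branches:
  forall b. forall a. forall e. (~R(b,b) & (~Q(a,a) | Q(e,e)))

forall b. forall a. forall e. (~R(b,b) & (~Q(a,a) | Q(e,e)))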